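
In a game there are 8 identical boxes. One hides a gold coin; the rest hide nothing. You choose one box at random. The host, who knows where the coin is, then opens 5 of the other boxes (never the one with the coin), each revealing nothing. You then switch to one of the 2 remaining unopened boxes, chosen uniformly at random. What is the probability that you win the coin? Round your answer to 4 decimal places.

0.4375

Your original box holds the coin with probability 1/8, so the other 7 collectively hold it with probability 7/8.
The host can always find 5 empty boxes to open, so the reveals don't change that 7/8; it is now spread over the 2 remaining unopened boxes.
P(win by switching) = (7/8) · (1/2) = 7/16 ≈ 0.4375.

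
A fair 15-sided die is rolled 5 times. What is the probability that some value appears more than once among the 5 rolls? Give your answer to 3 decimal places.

0.525

P(all 5 different) = 15/15 · 14/15 · ··· · 11/15 ≈ 0.475.
P(at least two equal) = 1 − 0.475 = 0.525.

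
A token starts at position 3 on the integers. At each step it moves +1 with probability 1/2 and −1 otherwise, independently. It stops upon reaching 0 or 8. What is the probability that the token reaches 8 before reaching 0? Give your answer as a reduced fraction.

3/8

With a fair step, P(i) = ½P(i−1) + ½P(i+1) with P(0)=0, P(8)=1 has the linear solution P(i) = i/8.
P(3) = 3/8.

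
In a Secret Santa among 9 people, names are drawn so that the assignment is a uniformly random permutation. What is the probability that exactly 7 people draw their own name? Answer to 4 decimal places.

Choose which 7 of the 9 are fixed: C(9,7) = 36 ways.
The remaining 2 must have no fixed point: D(2) = 1.
P = 36·1/362880 = 1/10080 ≈ 0.0001.

0.0001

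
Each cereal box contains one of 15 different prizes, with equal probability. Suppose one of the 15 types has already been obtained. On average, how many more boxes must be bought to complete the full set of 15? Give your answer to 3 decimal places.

48.773

Starting from 1 distinct type, each trial gives a new one with probability (15−i)/15 when i types are held, so the wait for the next new type is 15/(15−i).
E = 15/14 + 15/13 + 15/12 + 15/11 + 15/10 + 15/9 + 15/8 + 15/7 + 15/6 + 15/5 + 15/4 + 15/3 + 15/2 + 15/1 = 1171733/24024 ≈ 48.773.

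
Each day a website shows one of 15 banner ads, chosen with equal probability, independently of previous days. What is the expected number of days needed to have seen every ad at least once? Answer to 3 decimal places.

49.773

After i distinct types are collected, each trial gives a new one with probability (15−i)/15, so the expected wait for the next new type is 15/(15−i).
E = 15/15 + 15/14 + 15/13 + 15/12 + 15/11 + 15/10 + 15/9 + 15/8 + 15/7 + 15/6 + 15/5 + 15/4 + 15/3 + 15/2 + 15/1 = 1195757/24024 ≈ 49.773.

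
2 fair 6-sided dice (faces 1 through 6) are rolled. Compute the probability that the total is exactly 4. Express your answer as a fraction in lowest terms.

There are 6^2 = 36 equally likely outcomes.
The number of ordered 2-tuples from {1,…,6} summing to 4 is 3.
P(sum = 4) = 3/36 = 1/12.

1/12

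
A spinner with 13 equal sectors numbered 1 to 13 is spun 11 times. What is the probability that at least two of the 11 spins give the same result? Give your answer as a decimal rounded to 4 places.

P(all 11 different) = 13/13 · 12/13 · ··· · 3/13 ≈ 0.0017.
P(at least two equal) = 1 − 0.0017 = 0.9983.

0.9983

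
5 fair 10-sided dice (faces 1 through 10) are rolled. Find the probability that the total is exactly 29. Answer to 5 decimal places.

There are 10^5 = 100000 equally likely outcomes.
The number of ordered 5-tuples from {1,…,10} summing to 29 is 5875.
P(sum = 29) = 5875/100000 = 47/800 ≈ 0.05875.

0.05875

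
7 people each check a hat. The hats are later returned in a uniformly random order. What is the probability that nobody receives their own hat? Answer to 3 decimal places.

This is the derangement probability: permutations of 7 with no fixed point.
D(7) = 7! · (1 − 1/1! + 1/2! − ··· + (−1)^7/7!) = 1854.
P = 1854/5040 = 103/280 ≈ 0.368.

0.368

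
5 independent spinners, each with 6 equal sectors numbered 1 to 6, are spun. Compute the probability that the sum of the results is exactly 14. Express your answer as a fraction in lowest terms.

There are 6^5 = 7776 equally likely outcomes.
The number of ordered 5-tuples from {1,…,6} summing to 14 is 540.
P(sum = 14) = 540/7776 = 5/72.

5/72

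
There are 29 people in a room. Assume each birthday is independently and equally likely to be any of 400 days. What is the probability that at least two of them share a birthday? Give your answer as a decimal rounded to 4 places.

0.6465

It's easier to compute the probability that all 29 are distinct.
P(all distinct) = 400/400 · 399/400 · ··· · 372/400 ≈ 0.3535.
So the probability of at least one match is 1 − 0.3535 = 0.6465.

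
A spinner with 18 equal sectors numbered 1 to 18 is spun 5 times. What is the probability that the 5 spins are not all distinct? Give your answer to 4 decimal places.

0.4559

P(all 5 different) = 18/18 · 17/18 · ··· · 14/18 ≈ 0.5441.
P(at least two equal) = 1 − 0.5441 = 0.4559.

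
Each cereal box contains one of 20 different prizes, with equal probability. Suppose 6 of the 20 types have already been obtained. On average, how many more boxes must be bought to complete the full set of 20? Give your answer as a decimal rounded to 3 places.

65.031

Starting from 6 distinct types, each trial gives a new one with probability (20−i)/20 when i types are held, so the wait for the next new type is 20/(20−i).
E = 20/14 + 20/13 + 20/12 + 20/11 + 20/10 + 20/9 + 20/8 + 20/7 + 20/6 + 20/5 + 20/4 + 20/3 + 20/2 + 20/1 = 1171733/18018 ≈ 65.031.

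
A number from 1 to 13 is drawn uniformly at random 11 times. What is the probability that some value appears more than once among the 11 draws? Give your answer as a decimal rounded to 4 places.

0.9983

P(all 11 different) = 13/13 · 12/13 · ··· · 3/13 ≈ 0.0017.
P(at least two equal) = 1 − 0.0017 = 0.9983.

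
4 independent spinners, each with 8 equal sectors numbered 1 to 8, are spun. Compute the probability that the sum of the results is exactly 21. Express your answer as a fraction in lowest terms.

71/1024

There are 8^4 = 4096 equally likely outcomes.
The number of ordered 4-tuples from {1,…,8} summing to 21 is 284.
P(sum = 21) = 284/4096 = 71/1024.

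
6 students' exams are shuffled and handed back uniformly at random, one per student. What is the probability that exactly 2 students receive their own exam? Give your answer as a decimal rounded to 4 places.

Choose which 2 of the 6 are fixed: C(6,2) = 15 ways.
The remaining 4 must have no fixed point: D(4) = 9.
P = 15·9/720 = 3/16 ≈ 0.1875.

0.1875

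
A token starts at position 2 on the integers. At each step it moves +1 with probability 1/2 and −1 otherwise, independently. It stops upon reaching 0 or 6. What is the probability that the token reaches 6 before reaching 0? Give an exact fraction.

1/3

With a fair step, P(i) = ½P(i−1) + ½P(i+1) with P(0)=0, P(6)=1 has the linear solution P(i) = i/6.
P(2) = 2/6 = 1/3.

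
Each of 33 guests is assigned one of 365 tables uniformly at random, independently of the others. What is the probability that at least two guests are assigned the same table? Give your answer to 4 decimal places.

It's easier to compute the probability that all 33 are distinct.
P(all distinct) = 365/365 · 364/365 · ··· · 333/365 ≈ 0.2250.
So the probability of at least one match is 1 − 0.2250 = 0.7750.

0.7750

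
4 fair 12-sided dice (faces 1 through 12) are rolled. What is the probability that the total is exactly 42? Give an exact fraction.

7/1728

There are 12^4 = 20736 equally likely outcomes.
The number of ordered 4-tuples from {1,…,12} summing to 42 is 84.
P(sum = 42) = 84/20736 = 7/1728.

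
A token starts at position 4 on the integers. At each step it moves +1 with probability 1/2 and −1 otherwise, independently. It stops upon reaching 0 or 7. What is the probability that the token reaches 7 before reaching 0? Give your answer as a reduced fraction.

4/7

With a fair step, P(i) = ½P(i−1) + ½P(i+1) with P(0)=0, P(7)=1 has the linear solution P(i) = i/7.
P(4) = 4/7.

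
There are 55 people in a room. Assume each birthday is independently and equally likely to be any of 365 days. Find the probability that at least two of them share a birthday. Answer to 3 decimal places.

0.986

It's easier to compute the probability that all 55 are distinct.
P(all distinct) = 365/365 · 364/365 · ··· · 311/365 ≈ 0.014.
So the probability of at least one match is 1 − 0.014 = 0.986.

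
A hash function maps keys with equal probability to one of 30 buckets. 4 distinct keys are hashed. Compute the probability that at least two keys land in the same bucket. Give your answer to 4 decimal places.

It's easier to compute the probability that all 4 are distinct.
P(all distinct) = 30/30 · 29/30 · ··· · 27/30 ≈ 0.8120.
So the probability of at least one match is 1 − 0.8120 = 0.1880.

0.1880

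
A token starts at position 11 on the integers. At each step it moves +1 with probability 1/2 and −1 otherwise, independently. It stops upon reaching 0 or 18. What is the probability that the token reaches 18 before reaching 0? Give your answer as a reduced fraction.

With a fair step, P(i) = ½P(i−1) + ½P(i+1) with P(0)=0, P(18)=1 has the linear solution P(i) = i/18.
P(11) = 11/18.

11/18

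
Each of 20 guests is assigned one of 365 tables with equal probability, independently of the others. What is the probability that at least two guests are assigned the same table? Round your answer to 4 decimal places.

It's easier to compute the probability that all 20 are distinct.
P(all distinct) = 365/365 · 364/365 · ··· · 346/365 ≈ 0.5886.
So the probability of at least one match is 1 − 0.5886 = 0.4114.

0.4114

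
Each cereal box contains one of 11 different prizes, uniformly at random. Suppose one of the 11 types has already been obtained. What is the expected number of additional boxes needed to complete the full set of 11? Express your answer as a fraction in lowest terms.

Starting from 1 distinct type, each trial gives a new one with probability (11−i)/11 when i types are held, so the wait for the next new type is 11/(11−i).
E = 11/10 + 11/9 + 11/8 + 11/7 + 11/6 + 11/5 + 11/4 + 11/3 + 11/2 + 11/1 = 81191/2520.

81191/2520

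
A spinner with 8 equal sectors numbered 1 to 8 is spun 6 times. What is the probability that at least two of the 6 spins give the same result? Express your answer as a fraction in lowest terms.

3781/4096

P(all 6 different) = 8/8 · 7/8 · ··· · 3/8 = 315/4096.
P(at least two equal) = 1 − 315/4096 = 3781/4096.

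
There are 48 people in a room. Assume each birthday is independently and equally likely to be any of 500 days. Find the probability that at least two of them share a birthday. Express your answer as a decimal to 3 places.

0.903

It's easier to compute the probability that all 48 are distinct.
P(all distinct) = 500/500 · 499/500 · ··· · 453/500 ≈ 0.097.
So the probability of at least one match is 1 − 0.097 = 0.903.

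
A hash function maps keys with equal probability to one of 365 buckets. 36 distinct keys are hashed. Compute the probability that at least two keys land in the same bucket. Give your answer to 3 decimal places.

It's easier to compute the probability that all 36 are distinct.
P(all distinct) = 365/365 · 364/365 · ··· · 330/365 ≈ 0.168.
So the probability of at least one match is 1 − 0.168 = 0.832.

0.832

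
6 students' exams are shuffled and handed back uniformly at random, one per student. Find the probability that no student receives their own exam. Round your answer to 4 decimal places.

This is the derangement probability: permutations of 6 with no fixed point.
D(6) = 6! · (1 − 1/1! + 1/2! − ··· + (−1)^6/6!) = 265.
P = 265/720 = 53/144 ≈ 0.3681.

0.3681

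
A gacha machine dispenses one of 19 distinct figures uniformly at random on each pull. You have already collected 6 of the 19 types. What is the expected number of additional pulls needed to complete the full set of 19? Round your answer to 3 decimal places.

60.423

Starting from 6 distinct types, each trial gives a new one with probability (19−i)/19 when i types are held, so the wait for the next new type is 19/(19−i).
E = 19/13 + 19/12 + 19/11 + 19/10 + 19/9 + 19/8 + 19/7 + 19/6 + 19/5 + 19/4 + 19/3 + 19/2 + 19/1 = 21773867/360360 ≈ 60.423.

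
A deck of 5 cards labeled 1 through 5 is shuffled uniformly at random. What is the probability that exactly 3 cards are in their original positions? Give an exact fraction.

Choose which 3 of the 5 are fixed: C(5,3) = 10 ways.
The remaining 2 must have no fixed point: D(2) = 1.
P = 10·1/120 = 1/12.

1/12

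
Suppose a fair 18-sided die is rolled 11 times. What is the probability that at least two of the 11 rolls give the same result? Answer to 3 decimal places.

0.980

P(all 11 different) = 18/18 · 17/18 · ··· · 8/18 ≈ 0.020.
P(at least two equal) = 1 − 0.020 = 0.980.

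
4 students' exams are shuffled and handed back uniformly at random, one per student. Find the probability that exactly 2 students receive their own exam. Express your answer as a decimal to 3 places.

Choose which 2 of the 4 are fixed: C(4,2) = 6 ways.
The remaining 2 must have no fixed point: D(2) = 1.
P = 6·1/24 = 1/4 ≈ 0.250.

0.250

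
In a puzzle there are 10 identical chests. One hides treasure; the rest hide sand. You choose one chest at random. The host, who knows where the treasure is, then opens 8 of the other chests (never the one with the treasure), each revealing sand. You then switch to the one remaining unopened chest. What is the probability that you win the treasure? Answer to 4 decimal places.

Your original chest holds the treasure with probability 1/10, so the other 9 collectively hold it with probability 9/10.
The host can always find 8 empty chests to open, so the reveals don't change that 9/10; it is now spread over the 1 remaining unopened chest.
P(win by switching) = (9/10) · (1/1) = 9/10 ≈ 0.9000.

0.9000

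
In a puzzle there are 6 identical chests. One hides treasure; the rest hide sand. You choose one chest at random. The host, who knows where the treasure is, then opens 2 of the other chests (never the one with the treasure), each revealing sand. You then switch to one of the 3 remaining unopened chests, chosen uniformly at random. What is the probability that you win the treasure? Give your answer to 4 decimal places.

Your original chest holds the treasure with probability 1/6, so the other 5 collectively hold it with probability 5/6.
The host can always find 2 empty chests to open, so the reveals don't change that 5/6; it is now spread over the 3 remaining unopened chests.
P(win by switching) = (5/6) · (1/3) = 5/18 ≈ 0.2778.

0.2778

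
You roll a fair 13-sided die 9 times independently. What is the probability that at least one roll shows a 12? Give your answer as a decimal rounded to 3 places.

P(no roll shows a 12) = (12/13)^9 ≈ 0.487.
P(at least one) = 1 − 0.487 = 0.513.

0.513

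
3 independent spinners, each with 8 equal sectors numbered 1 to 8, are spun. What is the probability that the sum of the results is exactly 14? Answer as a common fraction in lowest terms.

3/32

There are 8^3 = 512 equally likely outcomes.
The number of ordered 3-tuples from {1,…,8} summing to 14 is 48.
P(sum = 14) = 48/512 = 3/32.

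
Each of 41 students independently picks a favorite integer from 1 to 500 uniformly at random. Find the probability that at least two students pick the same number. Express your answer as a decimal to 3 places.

0.815

It's easier to compute the probability that all 41 are distinct.
P(all distinct) = 500/500 · 499/500 · ··· · 460/500 ≈ 0.185.
So the probability of at least one match is 1 − 0.185 = 0.815.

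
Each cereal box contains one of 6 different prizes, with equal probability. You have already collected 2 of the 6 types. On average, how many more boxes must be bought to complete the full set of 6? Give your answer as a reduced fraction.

25/2

Starting from 2 distinct types, each trial gives a new one with probability (6−i)/6 when i types are held, so the wait for the next new type is 6/(6−i).
E = 6/4 + 6/3 + 6/2 + 6/1 = 25/2.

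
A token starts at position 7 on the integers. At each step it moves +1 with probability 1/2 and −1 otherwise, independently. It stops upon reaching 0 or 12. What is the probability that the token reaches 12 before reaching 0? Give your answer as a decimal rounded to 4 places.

With a fair step, P(i) = ½P(i−1) + ½P(i+1) with P(0)=0, P(12)=1 has the linear solution P(i) = i/12.
P(7) = 7/12 ≈ 0.5833.

0.5833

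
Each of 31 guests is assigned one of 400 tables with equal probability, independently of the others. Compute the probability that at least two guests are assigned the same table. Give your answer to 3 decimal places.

It's easier to compute the probability that all 31 are distinct.
P(all distinct) = 400/400 · 399/400 · ··· · 370/400 ≈ 0.303.
So the probability of at least one match is 1 − 0.303 = 0.697.

0.697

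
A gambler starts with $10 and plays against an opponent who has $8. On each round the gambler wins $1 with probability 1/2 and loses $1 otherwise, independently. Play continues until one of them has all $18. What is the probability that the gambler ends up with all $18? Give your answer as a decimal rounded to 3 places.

0.556

With a fair step, P(i) = ½P(i−1) + ½P(i+1) with P(0)=0, P(18)=1 has the linear solution P(i) = i/18.
P(10) = 10/18 = 5/9 ≈ 0.556.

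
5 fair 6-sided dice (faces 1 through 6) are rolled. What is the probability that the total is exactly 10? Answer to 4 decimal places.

There are 6^5 = 7776 equally likely outcomes.
The number of ordered 5-tuples from {1,…,6} summing to 10 is 126.
P(sum = 10) = 126/7776 = 7/432 ≈ 0.0162.

0.0162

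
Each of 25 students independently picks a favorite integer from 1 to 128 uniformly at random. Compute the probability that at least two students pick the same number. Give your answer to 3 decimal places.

It's easier to compute the probability that all 25 are distinct.
P(all distinct) = 128/128 · 127/128 · ··· · 104/128 ≈ 0.081.
So the probability of at least one match is 1 − 0.081 = 0.919.

0.919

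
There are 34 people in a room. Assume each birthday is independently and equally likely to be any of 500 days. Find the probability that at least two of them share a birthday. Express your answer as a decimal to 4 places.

It's easier to compute the probability that all 34 are distinct.
P(all distinct) = 500/500 · 499/500 · ··· · 467/500 ≈ 0.3173.
So the probability of at least one match is 1 − 0.3173 = 0.6827.

0.6827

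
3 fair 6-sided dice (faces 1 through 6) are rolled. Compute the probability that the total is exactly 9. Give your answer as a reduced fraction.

There are 6^3 = 216 equally likely outcomes.
The number of ordered 3-tuples from {1,…,6} summing to 9 is 25.
P(sum = 9) = 25/216.

25/216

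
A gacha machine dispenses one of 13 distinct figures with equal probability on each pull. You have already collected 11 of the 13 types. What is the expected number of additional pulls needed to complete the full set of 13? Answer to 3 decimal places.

Starting from 11 distinct types, each trial gives a new one with probability (13−i)/13 when i types are held, so the wait for the next new type is 13/(13−i).
E = 13/2 + 13/1 = 39/2 ≈ 19.500.

19.500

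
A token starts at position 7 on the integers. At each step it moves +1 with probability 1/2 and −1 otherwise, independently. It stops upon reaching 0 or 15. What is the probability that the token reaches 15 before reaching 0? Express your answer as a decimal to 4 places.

0.4667

With a fair step, P(i) = ½P(i−1) + ½P(i+1) with P(0)=0, P(15)=1 has the linear solution P(i) = i/15.
P(7) = 7/15 ≈ 0.4667.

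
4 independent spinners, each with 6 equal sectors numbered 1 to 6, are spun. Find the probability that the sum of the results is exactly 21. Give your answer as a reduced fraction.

5/324

There are 6^4 = 1296 equally likely outcomes.
The number of ordered 4-tuples from {1,…,6} summing to 21 is 20.
P(sum = 21) = 20/1296 = 5/324.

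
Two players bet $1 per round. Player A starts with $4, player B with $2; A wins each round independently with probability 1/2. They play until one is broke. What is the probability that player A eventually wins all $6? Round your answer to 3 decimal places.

With a fair step, P(i) = ½P(i−1) + ½P(i+1) with P(0)=0, P(6)=1 has the linear solution P(i) = i/6.
P(4) = 4/6 = 2/3 ≈ 0.667.

0.667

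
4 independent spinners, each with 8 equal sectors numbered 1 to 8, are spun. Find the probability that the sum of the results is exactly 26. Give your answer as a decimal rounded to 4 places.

There are 8^4 = 4096 equally likely outcomes.
The number of ordered 4-tuples from {1,…,8} summing to 26 is 84.
P(sum = 26) = 84/4096 = 21/1024 ≈ 0.0205.

0.0205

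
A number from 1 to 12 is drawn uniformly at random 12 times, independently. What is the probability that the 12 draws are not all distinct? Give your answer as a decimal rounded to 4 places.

P(all 12 different) = 12/12 · 11/12 · ··· · 1/12 ≈ 0.0001.
P(at least two equal) = 1 − 0.0001 = 0.9999.

0.9999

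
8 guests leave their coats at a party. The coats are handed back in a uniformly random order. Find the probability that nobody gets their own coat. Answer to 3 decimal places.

This is the derangement probability: permutations of 8 with no fixed point.
D(8) = 8! · (1 − 1/1! + 1/2! − ··· + (−1)^8/8!) = 14833.
P = 14833/40320 = 2119/5760 ≈ 0.368.

0.368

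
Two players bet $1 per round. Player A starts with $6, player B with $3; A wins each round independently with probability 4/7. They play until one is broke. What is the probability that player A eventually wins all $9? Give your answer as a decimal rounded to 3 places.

Let r = q/p = (3/7)/(4/7) = 3/4. The recurrence P(i) = p·P(i+1) + q·P(i−1) with P(0)=0, P(9)=1 gives P(i) = (1 − r^i)/(1 − r^9).
P(6) = (1 − (3/4)^6) / (1 − (3/4)^9) = 5824/6553 ≈ 0.889.

0.889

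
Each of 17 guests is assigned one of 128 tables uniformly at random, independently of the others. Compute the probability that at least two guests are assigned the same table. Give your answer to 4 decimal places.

0.6709

It's easier to compute the probability that all 17 are distinct.
P(all distinct) = 128/128 · 127/128 · ··· · 112/128 ≈ 0.3291.
So the probability of at least one match is 1 − 0.3291 = 0.6709.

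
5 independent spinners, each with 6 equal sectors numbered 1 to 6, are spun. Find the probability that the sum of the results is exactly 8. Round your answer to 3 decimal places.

0.005

There are 6^5 = 7776 equally likely outcomes.
The number of ordered 5-tuples from {1,…,6} summing to 8 is 35.
P(sum = 8) = 35/7776 ≈ 0.005.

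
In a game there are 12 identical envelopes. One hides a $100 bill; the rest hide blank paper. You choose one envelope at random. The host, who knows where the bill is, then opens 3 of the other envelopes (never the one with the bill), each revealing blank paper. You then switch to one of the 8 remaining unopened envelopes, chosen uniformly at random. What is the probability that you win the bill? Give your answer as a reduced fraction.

Your original envelope holds the bill with probability 1/12, so the other 11 collectively hold it with probability 11/12.
The host can always find 3 empty envelopes to open, so the reveals don't change that 11/12; it is now spread over the 8 remaining unopened envelopes.
P(win by switching) = (11/12) · (1/8) = 11/96.

11/96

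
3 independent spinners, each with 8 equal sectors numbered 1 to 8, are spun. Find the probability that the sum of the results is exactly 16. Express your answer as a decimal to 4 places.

0.0820

There are 8^3 = 512 equally likely outcomes.
The number of ordered 3-tuples from {1,…,8} summing to 16 is 42.
P(sum = 16) = 42/512 = 21/256 ≈ 0.0820.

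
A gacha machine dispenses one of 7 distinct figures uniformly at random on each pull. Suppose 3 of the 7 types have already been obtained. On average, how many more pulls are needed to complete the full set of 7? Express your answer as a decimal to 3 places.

14.583

Starting from 3 distinct types, each trial gives a new one with probability (7−i)/7 when i types are held, so the wait for the next new type is 7/(7−i).
E = 7/4 + 7/3 + 7/2 + 7/1 = 175/12 ≈ 14.583.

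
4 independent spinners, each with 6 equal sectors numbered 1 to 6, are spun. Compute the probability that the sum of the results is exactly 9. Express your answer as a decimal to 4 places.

0.0432

There are 6^4 = 1296 equally likely outcomes.
The number of ordered 4-tuples from {1,…,6} summing to 9 is 56.
P(sum = 9) = 56/1296 = 7/162 ≈ 0.0432.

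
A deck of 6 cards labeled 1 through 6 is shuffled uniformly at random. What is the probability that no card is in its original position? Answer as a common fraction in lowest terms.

53/144

This is the derangement probability: permutations of 6 with no fixed point.
D(6) = 6! · (1 − 1/1! + 1/2! − ··· + (−1)^6/6!) = 265.
P = 265/720 = 53/144.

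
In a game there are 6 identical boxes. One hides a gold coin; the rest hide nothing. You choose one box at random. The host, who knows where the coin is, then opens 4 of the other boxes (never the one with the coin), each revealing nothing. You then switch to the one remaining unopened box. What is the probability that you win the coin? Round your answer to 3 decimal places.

0.833

Your original box holds the coin with probability 1/6, so the other 5 collectively hold it with probability 5/6.
The host can always find 4 empty boxes to open, so the reveals don't change that 5/6; it is now spread over the 1 remaining unopened box.
P(win by switching) = (5/6) · (1/1) = 5/6 ≈ 0.833.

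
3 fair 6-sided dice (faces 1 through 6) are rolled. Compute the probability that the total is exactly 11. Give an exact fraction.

1/8

There are 6^3 = 216 equally likely outcomes.
The number of ordered 3-tuples from {1,…,6} summing to 11 is 27.
P(sum = 11) = 27/216 = 1/8.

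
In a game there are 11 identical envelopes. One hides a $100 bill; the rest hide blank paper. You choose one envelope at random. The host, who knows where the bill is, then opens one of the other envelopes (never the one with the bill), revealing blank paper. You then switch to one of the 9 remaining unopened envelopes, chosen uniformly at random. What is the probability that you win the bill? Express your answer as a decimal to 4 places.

Your original envelope holds the bill with probability 1/11, so the other 10 collectively hold it with probability 10/11.
The host can always find an empty envelope to open, so this doesn't change that 10/11; it is now spread over the 9 remaining unopened envelopes.
P(win by switching) = (10/11) · (1/9) = 10/99 ≈ 0.1010.

0.1010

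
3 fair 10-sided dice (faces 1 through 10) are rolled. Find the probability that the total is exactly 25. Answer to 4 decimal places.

0.0210

There are 10^3 = 1000 equally likely outcomes.
The number of ordered 3-tuples from {1,…,10} summing to 25 is 21.
P(sum = 25) = 21/1000 ≈ 0.0210.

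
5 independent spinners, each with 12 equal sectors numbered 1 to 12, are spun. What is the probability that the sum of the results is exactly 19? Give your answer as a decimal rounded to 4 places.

There are 12^5 = 248832 equally likely outcomes.
The number of ordered 5-tuples from {1,…,12} summing to 19 is 2985.
P(sum = 19) = 2985/248832 = 995/82944 ≈ 0.0120.

0.0120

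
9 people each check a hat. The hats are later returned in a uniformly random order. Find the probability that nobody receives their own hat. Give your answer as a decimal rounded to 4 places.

0.3679

This is the derangement probability: permutations of 9 with no fixed point.
D(9) = 9! · (1 − 1/1! + 1/2! − ··· + (−1)^9/9!) = 133496.
P = 133496/362880 = 16687/45360 ≈ 0.3679.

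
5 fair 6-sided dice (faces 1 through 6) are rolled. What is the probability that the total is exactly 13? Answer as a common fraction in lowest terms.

35/648

There are 6^5 = 7776 equally likely outcomes.
The number of ordered 5-tuples from {1,…,6} summing to 13 is 420.
P(sum = 13) = 420/7776 = 35/648.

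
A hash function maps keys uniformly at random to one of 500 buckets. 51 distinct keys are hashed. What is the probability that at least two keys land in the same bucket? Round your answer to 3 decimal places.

0.929

It's easier to compute the probability that all 51 are distinct.
P(all distinct) = 500/500 · 499/500 · ··· · 450/500 ≈ 0.071.
So the probability of at least one match is 1 − 0.071 = 0.929.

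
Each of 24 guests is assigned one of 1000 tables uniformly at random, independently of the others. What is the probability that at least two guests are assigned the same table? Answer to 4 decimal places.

It's easier to compute the probability that all 24 are distinct.
P(all distinct) = 1000/1000 · 999/1000 · ··· · 977/1000 ≈ 0.7572.
So the probability of at least one match is 1 − 0.7572 = 0.2428.

0.2428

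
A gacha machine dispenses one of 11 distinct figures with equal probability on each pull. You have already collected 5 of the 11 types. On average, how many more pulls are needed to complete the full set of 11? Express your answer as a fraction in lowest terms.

539/20

Starting from 5 distinct types, each trial gives a new one with probability (11−i)/11 when i types are held, so the wait for the next new type is 11/(11−i).
E = 11/6 + 11/5 + 11/4 + 11/3 + 11/2 + 11/1 = 539/20.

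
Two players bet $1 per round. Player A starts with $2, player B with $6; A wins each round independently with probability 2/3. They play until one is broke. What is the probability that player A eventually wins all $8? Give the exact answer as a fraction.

64/85

Let r = q/p = (1/3)/(2/3) = 1/2. The recurrence P(i) = p·P(i+1) + q·P(i−1) with P(0)=0, P(8)=1 gives P(i) = (1 − r^i)/(1 − r^8).
P(2) = (1 − (1/2)^2) / (1 − (1/2)^8) = 64/85.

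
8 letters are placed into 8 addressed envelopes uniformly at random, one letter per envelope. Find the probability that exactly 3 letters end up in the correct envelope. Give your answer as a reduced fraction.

Choose which 3 of the 8 are fixed: C(8,3) = 56 ways.
The remaining 5 must have no fixed point: D(5) = 44.
P = 56·44/40320 = 11/180.

11/180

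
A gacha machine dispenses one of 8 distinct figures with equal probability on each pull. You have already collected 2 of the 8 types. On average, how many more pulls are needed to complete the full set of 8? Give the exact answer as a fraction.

98/5

Starting from 2 distinct types, each trial gives a new one with probability (8−i)/8 when i types are held, so the wait for the next new type is 8/(8−i).
E = 8/6 + 8/5 + 8/4 + 8/3 + 8/2 + 8/1 = 98/5.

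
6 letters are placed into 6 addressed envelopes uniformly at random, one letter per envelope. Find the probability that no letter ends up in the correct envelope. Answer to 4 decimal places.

This is the derangement probability: permutations of 6 with no fixed point.
D(6) = 6! · (1 − 1/1! + 1/2! − ··· + (−1)^6/6!) = 265.
P = 265/720 = 53/144 ≈ 0.3681.

0.3681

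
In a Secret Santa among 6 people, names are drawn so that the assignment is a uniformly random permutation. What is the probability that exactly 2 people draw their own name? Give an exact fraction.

Choose which 2 of the 6 are fixed: C(6,2) = 15 ways.
The remaining 4 must have no fixed point: D(4) = 9.
P = 15·9/720 = 3/16.

3/16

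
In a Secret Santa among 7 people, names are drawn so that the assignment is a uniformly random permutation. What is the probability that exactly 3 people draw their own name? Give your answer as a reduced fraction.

1/16

Choose which 3 of the 7 are fixed: C(7,3) = 35 ways.
The remaining 4 must have no fixed point: D(4) = 9.
P = 35·9/5040 = 1/16.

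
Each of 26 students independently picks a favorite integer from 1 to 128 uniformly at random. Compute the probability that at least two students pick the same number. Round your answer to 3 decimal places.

0.935

It's easier to compute the probability that all 26 are distinct.
P(all distinct) = 128/128 · 127/128 · ··· · 103/128 ≈ 0.065.
So the probability of at least one match is 1 − 0.065 = 0.935.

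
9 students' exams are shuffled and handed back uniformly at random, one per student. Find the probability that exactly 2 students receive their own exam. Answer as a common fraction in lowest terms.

103/560

Choose which 2 of the 9 are fixed: C(9,2) = 36 ways.
The remaining 7 must have no fixed point: D(7) = 1854.
P = 36·1854/362880 = 103/560.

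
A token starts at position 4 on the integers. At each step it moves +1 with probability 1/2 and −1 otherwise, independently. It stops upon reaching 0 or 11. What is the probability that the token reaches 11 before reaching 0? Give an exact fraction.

With a fair step, P(i) = ½P(i−1) + ½P(i+1) with P(0)=0, P(11)=1 has the linear solution P(i) = i/11.
P(4) = 4/11.

4/11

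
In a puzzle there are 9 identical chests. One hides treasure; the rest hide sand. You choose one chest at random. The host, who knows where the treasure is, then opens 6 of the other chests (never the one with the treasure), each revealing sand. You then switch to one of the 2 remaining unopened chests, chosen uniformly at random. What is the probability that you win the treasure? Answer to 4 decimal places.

0.4444

Your original chest holds the treasure with probability 1/9, so the other 8 collectively hold it with probability 8/9.
The host can always find 6 empty chests to open, so the reveals don't change that 8/9; it is now spread over the 2 remaining unopened chests.
P(win by switching) = (8/9) · (1/2) = 4/9 ≈ 0.4444.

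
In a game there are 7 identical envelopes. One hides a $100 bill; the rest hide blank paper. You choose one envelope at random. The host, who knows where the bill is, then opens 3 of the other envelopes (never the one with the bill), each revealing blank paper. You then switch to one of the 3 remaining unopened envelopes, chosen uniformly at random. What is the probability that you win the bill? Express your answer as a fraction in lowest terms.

2/7

Your original envelope holds the bill with probability 1/7, so the other 6 collectively hold it with probability 6/7.
The host can always find 3 empty envelopes to open, so the reveals don't change that 6/7; it is now spread over the 3 remaining unopened envelopes.
P(win by switching) = (6/7) · (1/3) = 2/7.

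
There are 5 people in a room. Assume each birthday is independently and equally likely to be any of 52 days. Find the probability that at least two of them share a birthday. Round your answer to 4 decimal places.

0.1797

It's easier to compute the probability that all 5 are distinct.
P(all distinct) = 52/52 · 51/52 · ··· · 48/52 ≈ 0.8203.
So the probability of at least one match is 1 − 0.8203 = 0.1797.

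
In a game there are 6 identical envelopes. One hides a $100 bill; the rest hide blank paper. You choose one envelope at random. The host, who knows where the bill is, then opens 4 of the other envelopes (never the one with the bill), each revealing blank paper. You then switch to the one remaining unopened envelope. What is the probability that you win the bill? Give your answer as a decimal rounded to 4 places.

0.8333

Your original envelope holds the bill with probability 1/6, so the other 5 collectively hold it with probability 5/6.
The host can always find 4 empty envelopes to open, so the reveals don't change that 5/6; it is now spread over the 1 remaining unopened envelope.
P(win by switching) = (5/6) · (1/1) = 5/6 ≈ 0.8333.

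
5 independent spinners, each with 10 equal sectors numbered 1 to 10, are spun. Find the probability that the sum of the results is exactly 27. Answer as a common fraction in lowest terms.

There are 10^5 = 100000 equally likely outcomes.
The number of ordered 5-tuples from {1,…,10} summing to 27 is 6000.
P(sum = 27) = 6000/100000 = 3/50.

3/50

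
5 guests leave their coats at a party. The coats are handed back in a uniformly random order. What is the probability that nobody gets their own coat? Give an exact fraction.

11/30

This is the derangement probability: permutations of 5 with no fixed point.
D(5) = 5! · (1 − 1/1! + 1/2! − ··· + (−1)^5/5!) = 44.
P = 44/120 = 11/30.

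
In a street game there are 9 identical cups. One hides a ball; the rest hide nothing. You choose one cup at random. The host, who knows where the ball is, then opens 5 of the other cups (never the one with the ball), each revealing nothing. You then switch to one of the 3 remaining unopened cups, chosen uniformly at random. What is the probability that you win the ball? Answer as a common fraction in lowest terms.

8/27

Your original cup holds the ball with probability 1/9, so the other 8 collectively hold it with probability 8/9.
The host can always find 5 empty cups to open, so the reveals don't change that 8/9; it is now spread over the 3 remaining unopened cups.
P(win by switching) = (8/9) · (1/3) = 8/27.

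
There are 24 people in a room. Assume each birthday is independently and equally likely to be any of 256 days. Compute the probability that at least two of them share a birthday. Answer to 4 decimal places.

It's easier to compute the probability that all 24 are distinct.
P(all distinct) = 256/256 · 255/256 · ··· · 233/256 ≈ 0.3287.
So the probability of at least one match is 1 − 0.3287 = 0.6713.

0.6713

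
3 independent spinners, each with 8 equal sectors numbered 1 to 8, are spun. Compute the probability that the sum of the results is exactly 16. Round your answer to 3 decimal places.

0.082

There are 8^3 = 512 equally likely outcomes.
The number of ordered 3-tuples from {1,…,8} summing to 16 is 42.
P(sum = 16) = 42/512 = 21/256 ≈ 0.082.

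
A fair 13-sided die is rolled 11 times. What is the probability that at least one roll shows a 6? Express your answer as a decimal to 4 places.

0.5854

P(no roll shows a 6) = (12/13)^11 ≈ 0.4146.
P(at least one) = 1 − 0.4146 = 0.5854.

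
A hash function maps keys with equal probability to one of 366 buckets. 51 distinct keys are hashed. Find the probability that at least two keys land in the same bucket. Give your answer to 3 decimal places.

It's easier to compute the probability that all 51 are distinct.
P(all distinct) = 366/366 · 365/366 · ··· · 316/366 ≈ 0.026.
So the probability of at least one match is 1 − 0.026 = 0.974.

0.974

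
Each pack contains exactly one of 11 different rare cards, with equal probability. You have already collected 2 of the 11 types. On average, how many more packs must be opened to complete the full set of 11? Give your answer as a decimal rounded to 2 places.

31.12

Starting from 2 distinct types, each trial gives a new one with probability (11−i)/11 when i types are held, so the wait for the next new type is 11/(11−i).
E = 11/9 + 11/8 + 11/7 + 11/6 + 11/5 + 11/4 + 11/3 + 11/2 + 11/1 = 78419/2520 ≈ 31.12.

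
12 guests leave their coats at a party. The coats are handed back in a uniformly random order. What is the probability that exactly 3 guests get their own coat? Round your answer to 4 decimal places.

0.0613

Choose which 3 of the 12 are fixed: C(12,3) = 220 ways.
The remaining 9 must have no fixed point: D(9) = 133496.
P = 220·133496/479001600 = 16687/272160 ≈ 0.0613.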